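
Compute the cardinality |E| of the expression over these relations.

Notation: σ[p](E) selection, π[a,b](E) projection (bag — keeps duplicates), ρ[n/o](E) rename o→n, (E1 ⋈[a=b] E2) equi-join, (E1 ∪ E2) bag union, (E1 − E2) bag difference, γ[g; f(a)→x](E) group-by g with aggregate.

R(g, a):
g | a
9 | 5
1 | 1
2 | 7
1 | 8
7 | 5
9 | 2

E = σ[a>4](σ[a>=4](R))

Row counts bottom-up:
  R → 6
  σ[a>=4](R) → 4
  σ[a>4](σ[a>=4](R)) → 4

|E| = 4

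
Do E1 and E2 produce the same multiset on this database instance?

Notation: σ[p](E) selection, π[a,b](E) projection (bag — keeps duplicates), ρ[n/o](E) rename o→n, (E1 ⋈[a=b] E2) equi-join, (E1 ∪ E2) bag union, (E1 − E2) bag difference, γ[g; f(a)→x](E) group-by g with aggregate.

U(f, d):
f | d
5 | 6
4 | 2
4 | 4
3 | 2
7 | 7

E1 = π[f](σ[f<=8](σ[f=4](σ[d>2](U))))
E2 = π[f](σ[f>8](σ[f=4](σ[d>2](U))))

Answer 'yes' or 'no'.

E1 row counts bottom-up:
  U → 5
  σ[d>2](U) → 3
  σ[f=4](σ[d>2](U)) → 1
  σ[f<=8](σ[f=4](σ[d>2](U))) → 1
  π[f](σ[f<=8](σ[f=4](σ[d>2](U)))) → 1
E2 row counts bottom-up:
  U → 5
  σ[d>2](U) → 3
  σ[f=4](σ[d>2](U)) → 1
  σ[f>8](σ[f=4](σ[d>2](U))) → 0
  π[f](σ[f>8](σ[f=4](σ[d>2](U)))) → 0

E1 result:
f
4
E2 result:
f
(0 rows)
Witness: (4,) appears 1× in E1 but 0× in E2.

no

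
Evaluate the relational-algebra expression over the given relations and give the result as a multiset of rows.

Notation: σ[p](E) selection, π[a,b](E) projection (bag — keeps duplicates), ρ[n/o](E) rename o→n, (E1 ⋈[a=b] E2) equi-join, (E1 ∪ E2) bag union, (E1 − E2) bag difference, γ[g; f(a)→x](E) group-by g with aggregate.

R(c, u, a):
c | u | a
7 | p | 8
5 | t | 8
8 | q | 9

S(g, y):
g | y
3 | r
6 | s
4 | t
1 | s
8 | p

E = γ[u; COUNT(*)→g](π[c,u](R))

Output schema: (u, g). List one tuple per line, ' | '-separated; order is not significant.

Row counts bottom-up:
  R → 3
  π[c,u](R) → 3
  γ[u; COUNT(*)→g](π[c,u](R)) → 3

== RESULT ==
u | g
p | 1
q | 1
t | 1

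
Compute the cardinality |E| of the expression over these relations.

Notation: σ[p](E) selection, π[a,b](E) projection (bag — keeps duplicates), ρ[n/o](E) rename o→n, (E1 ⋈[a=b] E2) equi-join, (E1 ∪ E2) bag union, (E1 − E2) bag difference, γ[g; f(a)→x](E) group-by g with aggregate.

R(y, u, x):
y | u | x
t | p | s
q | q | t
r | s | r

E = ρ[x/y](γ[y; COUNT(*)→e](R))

Stepwise |·|:
  R → 3
  γ[y; COUNT(*)→e](R) → 3
  ρ[x/y](γ[y; COUNT(*)→e](R)) → 3

|E| = 3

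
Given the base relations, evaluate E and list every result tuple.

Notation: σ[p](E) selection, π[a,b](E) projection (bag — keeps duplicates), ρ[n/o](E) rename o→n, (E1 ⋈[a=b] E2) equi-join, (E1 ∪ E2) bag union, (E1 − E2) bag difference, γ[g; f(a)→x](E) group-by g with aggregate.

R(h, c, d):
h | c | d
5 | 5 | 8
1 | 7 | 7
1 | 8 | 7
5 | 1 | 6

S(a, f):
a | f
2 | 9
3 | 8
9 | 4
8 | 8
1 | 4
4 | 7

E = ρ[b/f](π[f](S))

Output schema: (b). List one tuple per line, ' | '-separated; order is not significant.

Per-node cardinality:
  S → 6
  π[f](S) → 6
  ρ[b/f](π[f](S)) → 6

== RESULT ==
b
4
4
7
8
8
9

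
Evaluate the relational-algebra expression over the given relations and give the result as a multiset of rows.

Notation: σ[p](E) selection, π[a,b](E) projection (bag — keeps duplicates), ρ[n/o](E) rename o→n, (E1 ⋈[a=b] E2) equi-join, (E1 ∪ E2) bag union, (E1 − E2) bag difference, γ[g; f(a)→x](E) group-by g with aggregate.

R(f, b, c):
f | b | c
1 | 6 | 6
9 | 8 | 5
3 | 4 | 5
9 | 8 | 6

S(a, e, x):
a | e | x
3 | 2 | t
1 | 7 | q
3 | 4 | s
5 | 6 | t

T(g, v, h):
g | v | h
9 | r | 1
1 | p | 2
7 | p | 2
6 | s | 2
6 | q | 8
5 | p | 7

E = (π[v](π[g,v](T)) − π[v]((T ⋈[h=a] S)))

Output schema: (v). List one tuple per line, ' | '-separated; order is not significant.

Row counts bottom-up:
  T → 6
  π[g,v](T) → 6
  π[v](π[g,v](T)) → 6
  T → 6
  S → 4
  (T ⋈[h=a] S) → 1
  π[v]((T ⋈[h=a] S)) → 1
  (π[v](π[g,v](T)) − π[v]((T ⋈[h=a] S))) → 5

== RESULT ==
v
p
p
p
q
s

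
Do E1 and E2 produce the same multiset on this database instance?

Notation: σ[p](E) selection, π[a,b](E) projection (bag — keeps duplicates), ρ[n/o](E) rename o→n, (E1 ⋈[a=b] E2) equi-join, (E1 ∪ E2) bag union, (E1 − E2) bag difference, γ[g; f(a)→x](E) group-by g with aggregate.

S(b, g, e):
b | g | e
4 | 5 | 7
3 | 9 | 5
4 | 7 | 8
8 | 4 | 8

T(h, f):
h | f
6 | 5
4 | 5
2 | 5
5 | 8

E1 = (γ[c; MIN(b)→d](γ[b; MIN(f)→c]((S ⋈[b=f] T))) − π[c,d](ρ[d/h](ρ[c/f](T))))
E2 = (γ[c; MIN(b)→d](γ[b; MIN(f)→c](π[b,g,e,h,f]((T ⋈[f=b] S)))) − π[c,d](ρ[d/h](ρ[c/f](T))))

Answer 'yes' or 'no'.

E1 per-node cardinality:
  S → 4
  T → 4
  (S ⋈[b=f] T) → 1
  γ[b; MIN(f)→c]((S ⋈[b=f] T)) → 1
  γ[c; MIN(b)→d](γ[b; MIN(f)→c]((S ⋈[b=f] T))) → 1
  T → 4
  ρ[c/f](T) → 4
  ρ[d/h](ρ[c/f](T)) → 4
  π[c,d](ρ[d/h](ρ[c/f](T))) → 4
  (γ[c; MIN(b)→d](γ[b; MIN(f)→c]((S ⋈[b=f] T))) − π[c,d](ρ[d/h](ρ[c/f](T)))) → 1
E2 per-node cardinality:
  T → 4
  S → 4
  (T ⋈[f=b] S) → 1
  π[b,g,e,h,f]((T ⋈[f=b] S)) → 1
  γ[b; MIN(f)→c](π[b,g,e,h,f]((T ⋈[f=b] S))) → 1
  γ[c; MIN(b)→d](γ[b; MIN(f)→c](π[b,g,e,h,f]((T ⋈[f=b] S)))) → 1
  T → 4
  ρ[c/f](T) → 4
  ρ[d/h](ρ[c/f](T)) → 4
  π[c,d](ρ[d/h](ρ[c/f](T))) → 4
  (γ[c; MIN(b)→d](γ[b; MIN(f)→c](π[b,g,e,h,f]((T ⋈[f=b] S)))) − π[c,d](ρ[d/h](ρ[c/f](T)))) → 1

E1 and E2 produce the same multiset:
c | d
8 | 8

yes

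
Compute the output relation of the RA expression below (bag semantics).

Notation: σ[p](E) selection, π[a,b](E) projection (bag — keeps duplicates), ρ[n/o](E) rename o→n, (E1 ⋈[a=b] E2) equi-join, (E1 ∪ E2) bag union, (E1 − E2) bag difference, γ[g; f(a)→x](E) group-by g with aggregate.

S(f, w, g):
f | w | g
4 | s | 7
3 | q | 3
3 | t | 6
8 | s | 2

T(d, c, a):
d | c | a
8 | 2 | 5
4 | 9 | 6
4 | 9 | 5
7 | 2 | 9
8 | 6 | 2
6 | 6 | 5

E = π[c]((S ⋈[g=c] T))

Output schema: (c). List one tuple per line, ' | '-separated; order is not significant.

Row counts bottom-up:
  S → 4
  T → 6
  (S ⋈[g=c] T) → 4
  π[c]((S ⋈[g=c] T)) → 4

== RESULT ==
c
2
2
6
6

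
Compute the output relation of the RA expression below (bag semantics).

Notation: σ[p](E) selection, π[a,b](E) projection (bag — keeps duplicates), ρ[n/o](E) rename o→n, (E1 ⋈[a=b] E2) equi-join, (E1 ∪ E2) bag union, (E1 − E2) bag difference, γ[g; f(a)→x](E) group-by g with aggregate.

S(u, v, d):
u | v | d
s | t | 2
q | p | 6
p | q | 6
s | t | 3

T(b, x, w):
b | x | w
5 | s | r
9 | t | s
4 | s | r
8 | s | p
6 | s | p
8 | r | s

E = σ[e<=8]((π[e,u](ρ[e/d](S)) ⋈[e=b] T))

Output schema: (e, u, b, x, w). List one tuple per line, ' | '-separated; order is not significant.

Row counts bottom-up:
  S → 4
  ρ[e/d](S) → 4
  π[e,u](ρ[e/d](S)) → 4
  T → 6
  (π[e,u](ρ[e/d](S)) ⋈[e=b] T) → 2
  σ[e<=8]((π[e,u](ρ[e/d](S)) ⋈[e=b] T)) → 2

== RESULT ==
e | u | b | x | w
6 | p | 6 | s | p
6 | q | 6 | s | p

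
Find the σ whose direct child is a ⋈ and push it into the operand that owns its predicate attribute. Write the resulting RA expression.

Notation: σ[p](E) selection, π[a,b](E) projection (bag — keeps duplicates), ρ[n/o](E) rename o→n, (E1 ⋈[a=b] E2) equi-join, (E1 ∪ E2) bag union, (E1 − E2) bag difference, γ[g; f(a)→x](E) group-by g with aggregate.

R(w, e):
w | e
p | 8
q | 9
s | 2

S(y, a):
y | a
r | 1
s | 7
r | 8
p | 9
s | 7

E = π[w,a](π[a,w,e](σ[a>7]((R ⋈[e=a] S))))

σ filters on a, owned by the right side.
E' = π[w,a](π[a,w,e]((R ⋈[e=a] σ[a>7](S))))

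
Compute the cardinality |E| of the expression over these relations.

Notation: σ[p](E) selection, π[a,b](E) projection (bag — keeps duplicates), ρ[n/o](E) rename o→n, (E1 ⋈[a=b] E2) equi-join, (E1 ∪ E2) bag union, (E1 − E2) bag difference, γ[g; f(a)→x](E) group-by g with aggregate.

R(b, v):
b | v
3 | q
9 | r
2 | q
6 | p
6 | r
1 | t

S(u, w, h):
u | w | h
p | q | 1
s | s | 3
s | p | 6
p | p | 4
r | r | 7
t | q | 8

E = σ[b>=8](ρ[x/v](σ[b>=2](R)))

Stepwise |·|:
  R → 6
  σ[b>=2](R) → 5
  ρ[x/v](σ[b>=2](R)) → 5
  σ[b>=8](ρ[x/v](σ[b>=2](R))) → 1

|E| = 1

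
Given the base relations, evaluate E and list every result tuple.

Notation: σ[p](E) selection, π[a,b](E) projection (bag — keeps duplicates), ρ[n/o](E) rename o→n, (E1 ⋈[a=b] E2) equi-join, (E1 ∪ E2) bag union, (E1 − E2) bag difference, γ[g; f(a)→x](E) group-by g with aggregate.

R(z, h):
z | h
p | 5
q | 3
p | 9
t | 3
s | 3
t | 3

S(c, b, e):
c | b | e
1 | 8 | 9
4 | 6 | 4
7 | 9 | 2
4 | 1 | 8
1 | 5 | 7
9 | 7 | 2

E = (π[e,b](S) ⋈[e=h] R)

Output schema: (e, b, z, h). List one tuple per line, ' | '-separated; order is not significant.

Stepwise |·|:
  S → 6
  π[e,b](S) → 6
  R → 6
  (π[e,b](S) ⋈[e=h] R) → 1

== RESULT ==
e | b | z | h
9 | 8 | p | 9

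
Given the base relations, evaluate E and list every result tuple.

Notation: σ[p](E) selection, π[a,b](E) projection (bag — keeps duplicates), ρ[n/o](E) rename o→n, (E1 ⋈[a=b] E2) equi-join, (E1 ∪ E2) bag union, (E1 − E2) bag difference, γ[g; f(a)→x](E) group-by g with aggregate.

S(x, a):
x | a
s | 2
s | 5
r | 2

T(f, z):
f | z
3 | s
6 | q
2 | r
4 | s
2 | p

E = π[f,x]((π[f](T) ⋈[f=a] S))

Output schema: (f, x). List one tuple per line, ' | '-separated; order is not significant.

Stepwise |·|:
  T → 5
  π[f](T) → 5
  S → 3
  (π[f](T) ⋈[f=a] S) → 4
  π[f,x]((π[f](T) ⋈[f=a] S)) → 4

== RESULT ==
f | x
2 | r
2 | r
2 | s
2 | s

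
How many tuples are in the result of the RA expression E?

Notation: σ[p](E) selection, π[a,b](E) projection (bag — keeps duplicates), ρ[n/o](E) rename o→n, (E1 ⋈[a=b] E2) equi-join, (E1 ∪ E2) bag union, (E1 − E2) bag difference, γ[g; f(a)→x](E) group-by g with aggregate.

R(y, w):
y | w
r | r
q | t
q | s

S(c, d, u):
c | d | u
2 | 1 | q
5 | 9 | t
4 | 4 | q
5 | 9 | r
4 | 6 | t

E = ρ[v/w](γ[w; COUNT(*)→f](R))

Row counts bottom-up:
  R → 3
  γ[w; COUNT(*)→f](R) → 3
  ρ[v/w](γ[w; COUNT(*)→f](R)) → 3

|E| = 3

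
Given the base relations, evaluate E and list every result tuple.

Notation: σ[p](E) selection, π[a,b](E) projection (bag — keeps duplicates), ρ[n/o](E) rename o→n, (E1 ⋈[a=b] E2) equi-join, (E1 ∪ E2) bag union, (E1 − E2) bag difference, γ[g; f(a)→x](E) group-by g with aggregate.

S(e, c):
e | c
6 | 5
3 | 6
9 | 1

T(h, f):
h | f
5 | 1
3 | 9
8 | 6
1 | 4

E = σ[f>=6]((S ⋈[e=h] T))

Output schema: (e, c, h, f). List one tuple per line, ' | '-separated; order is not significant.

Stepwise |·|:
  S → 3
  T → 4
  (S ⋈[e=h] T) → 1
  σ[f>=6]((S ⋈[e=h] T)) → 1

== RESULT ==
e | c | h | f
3 | 6 | 3 | 9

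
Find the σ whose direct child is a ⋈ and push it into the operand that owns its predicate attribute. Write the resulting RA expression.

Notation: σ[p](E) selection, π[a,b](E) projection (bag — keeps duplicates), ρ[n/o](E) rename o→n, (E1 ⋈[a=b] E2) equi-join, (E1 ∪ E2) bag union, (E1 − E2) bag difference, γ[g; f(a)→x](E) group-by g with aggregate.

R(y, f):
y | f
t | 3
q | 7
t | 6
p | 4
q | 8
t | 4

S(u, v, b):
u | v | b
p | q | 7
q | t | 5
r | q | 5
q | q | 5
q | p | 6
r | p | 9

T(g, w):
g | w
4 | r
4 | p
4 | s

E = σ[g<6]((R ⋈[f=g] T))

σ filters on g, owned by the right side.
E' = (R ⋈[f=g] σ[g<6](T))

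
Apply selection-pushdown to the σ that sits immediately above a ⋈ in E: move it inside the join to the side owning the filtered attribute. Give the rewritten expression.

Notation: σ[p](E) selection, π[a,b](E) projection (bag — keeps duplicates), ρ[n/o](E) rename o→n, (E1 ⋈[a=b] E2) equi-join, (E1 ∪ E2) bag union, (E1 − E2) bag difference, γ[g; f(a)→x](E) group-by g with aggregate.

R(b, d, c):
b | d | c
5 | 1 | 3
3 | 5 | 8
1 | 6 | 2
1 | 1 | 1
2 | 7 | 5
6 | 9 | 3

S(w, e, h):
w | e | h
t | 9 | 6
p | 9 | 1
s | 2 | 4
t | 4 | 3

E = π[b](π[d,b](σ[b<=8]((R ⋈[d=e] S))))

σ filters on b, owned by the left side.
E' = π[b](π[d,b]((σ[b<=8](R) ⋈[d=e] S)))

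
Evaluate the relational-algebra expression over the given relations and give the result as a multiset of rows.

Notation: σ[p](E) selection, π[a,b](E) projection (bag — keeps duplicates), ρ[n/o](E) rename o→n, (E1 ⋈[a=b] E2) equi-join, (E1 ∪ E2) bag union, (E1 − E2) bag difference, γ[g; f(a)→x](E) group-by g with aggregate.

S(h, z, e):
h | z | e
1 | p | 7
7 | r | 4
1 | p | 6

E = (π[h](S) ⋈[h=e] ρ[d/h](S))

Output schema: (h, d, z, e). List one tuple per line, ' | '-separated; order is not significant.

Row counts bottom-up:
  S → 3
  π[h](S) → 3
  S → 3
  ρ[d/h](S) → 3
  (π[h](S) ⋈[h=e] ρ[d/h](S)) → 1

== RESULT ==
h | d | z | e
7 | 1 | p | 7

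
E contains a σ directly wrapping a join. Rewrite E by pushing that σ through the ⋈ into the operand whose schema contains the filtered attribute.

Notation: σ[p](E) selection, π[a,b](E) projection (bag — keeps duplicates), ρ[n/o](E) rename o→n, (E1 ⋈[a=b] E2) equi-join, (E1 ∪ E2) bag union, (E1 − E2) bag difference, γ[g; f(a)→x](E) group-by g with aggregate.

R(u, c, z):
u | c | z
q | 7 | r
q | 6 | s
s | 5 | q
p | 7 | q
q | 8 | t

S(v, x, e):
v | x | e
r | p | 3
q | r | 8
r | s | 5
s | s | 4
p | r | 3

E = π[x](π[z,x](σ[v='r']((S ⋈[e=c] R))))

σ filters on v, owned by the left side.
E' = π[x](π[z,x]((σ[v='r'](S) ⋈[e=c] R)))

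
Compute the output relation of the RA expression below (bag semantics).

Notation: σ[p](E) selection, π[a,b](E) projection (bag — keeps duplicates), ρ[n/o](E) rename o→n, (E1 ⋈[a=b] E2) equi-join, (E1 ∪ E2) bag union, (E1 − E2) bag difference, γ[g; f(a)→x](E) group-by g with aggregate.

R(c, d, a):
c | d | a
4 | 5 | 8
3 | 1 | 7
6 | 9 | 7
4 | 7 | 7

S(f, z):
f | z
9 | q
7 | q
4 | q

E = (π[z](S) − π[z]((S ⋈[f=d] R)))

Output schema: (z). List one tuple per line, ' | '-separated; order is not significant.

Per-node cardinality:
  S → 3
  π[z](S) → 3
  S → 3
  R → 4
  (S ⋈[f=d] R) → 2
  π[z]((S ⋈[f=d] R)) → 2
  (π[z](S) − π[z]((S ⋈[f=d] R))) → 1

== RESULT ==
z
q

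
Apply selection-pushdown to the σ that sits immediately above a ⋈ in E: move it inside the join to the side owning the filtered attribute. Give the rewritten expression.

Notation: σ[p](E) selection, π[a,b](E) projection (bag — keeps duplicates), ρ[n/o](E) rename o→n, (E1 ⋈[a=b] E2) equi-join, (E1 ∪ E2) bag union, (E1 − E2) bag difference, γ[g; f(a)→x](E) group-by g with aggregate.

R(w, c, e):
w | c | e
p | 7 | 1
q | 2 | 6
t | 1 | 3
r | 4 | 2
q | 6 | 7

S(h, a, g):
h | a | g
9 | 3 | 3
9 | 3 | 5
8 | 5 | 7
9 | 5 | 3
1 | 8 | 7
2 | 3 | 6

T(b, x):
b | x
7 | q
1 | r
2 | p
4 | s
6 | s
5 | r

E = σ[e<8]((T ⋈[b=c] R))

σ filters on e, owned by the right side.
E' = (T ⋈[b=c] σ[e<8](R))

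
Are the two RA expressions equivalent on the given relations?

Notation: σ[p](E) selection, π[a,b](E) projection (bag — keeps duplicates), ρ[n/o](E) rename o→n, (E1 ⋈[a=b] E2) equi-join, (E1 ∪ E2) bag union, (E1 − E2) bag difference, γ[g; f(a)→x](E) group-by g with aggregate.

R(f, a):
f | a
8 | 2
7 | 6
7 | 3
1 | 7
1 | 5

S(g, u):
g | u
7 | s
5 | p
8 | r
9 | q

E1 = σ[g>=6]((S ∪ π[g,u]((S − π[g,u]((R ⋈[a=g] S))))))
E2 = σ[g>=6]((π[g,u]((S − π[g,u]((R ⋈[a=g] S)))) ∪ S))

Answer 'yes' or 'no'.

E1 subexpression sizes:
  S → 4
  S → 4
  R → 5
  S → 4
  (R ⋈[a=g] S) → 2
  π[g,u]((R ⋈[a=g] S)) → 2
  (S − π[g,u]((R ⋈[a=g] S))) → 2
  π[g,u]((S − π[g,u]((R ⋈[a=g] S)))) → 2
  (S ∪ π[g,u]((S − π[g,u]((R ⋈[a=g] S))))) → 6
  σ[g>=6]((S ∪ π[g,u]((S − π[g,u]((R ⋈[a=g] S)))))) → 5
E2 subexpression sizes:
  S → 4
  R → 5
  S → 4
  (R ⋈[a=g] S) → 2
  π[g,u]((R ⋈[a=g] S)) → 2
  (S − π[g,u]((R ⋈[a=g] S))) → 2
  π[g,u]((S − π[g,u]((R ⋈[a=g] S)))) → 2
  S → 4
  (π[g,u]((S − π[g,u]((R ⋈[a=g] S)))) ∪ S) → 6
  σ[g>=6]((π[g,u]((S − π[g,u]((R ⋈[a=g] S)))) ∪ S)) → 5

E1 and E2 produce the same multiset:
g | u
7 | s
8 | r
8 | r
9 | q
9 | q

yes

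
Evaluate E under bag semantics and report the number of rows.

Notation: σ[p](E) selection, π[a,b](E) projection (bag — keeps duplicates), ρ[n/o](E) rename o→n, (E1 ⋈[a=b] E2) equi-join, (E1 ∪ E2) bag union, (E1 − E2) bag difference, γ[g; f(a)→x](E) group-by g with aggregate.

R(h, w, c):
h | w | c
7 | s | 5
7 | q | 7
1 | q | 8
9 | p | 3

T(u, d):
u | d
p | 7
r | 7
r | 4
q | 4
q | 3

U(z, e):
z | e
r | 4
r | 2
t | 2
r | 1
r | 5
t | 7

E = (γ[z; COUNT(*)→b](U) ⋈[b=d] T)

Per-node cardinality:
  U → 6
  γ[z; COUNT(*)→b](U) → 2
  T → 5
  (γ[z; COUNT(*)→b](U) ⋈[b=d] T) → 2

|E| = 2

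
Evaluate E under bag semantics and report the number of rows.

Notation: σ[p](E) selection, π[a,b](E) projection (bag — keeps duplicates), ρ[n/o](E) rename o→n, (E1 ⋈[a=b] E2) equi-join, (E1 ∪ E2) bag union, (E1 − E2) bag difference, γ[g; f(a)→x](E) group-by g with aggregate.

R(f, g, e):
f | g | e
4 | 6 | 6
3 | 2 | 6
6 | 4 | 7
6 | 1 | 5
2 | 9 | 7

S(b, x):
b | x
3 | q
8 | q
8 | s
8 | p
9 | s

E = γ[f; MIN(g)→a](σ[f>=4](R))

Subexpression sizes:
  R → 5
  σ[f>=4](R) → 3
  γ[f; MIN(g)→a](σ[f>=4](R)) → 2

|E| = 2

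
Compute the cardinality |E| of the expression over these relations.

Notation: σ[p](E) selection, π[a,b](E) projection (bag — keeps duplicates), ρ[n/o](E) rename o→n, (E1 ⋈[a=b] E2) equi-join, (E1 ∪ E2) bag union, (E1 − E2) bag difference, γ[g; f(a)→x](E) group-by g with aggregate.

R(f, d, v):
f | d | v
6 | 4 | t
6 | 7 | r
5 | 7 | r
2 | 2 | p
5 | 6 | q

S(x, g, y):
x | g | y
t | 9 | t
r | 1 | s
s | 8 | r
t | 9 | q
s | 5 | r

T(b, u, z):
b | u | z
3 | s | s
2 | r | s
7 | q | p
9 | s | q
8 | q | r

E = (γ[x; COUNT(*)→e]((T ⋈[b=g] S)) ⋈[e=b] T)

Row counts bottom-up:
  T → 5
  S → 5
  (T ⋈[b=g] S) → 3
  γ[x; COUNT(*)→e]((T ⋈[b=g] S)) → 2
  T → 5
  (γ[x; COUNT(*)→e]((T ⋈[b=g] S)) ⋈[e=b] T) → 1

|E| = 1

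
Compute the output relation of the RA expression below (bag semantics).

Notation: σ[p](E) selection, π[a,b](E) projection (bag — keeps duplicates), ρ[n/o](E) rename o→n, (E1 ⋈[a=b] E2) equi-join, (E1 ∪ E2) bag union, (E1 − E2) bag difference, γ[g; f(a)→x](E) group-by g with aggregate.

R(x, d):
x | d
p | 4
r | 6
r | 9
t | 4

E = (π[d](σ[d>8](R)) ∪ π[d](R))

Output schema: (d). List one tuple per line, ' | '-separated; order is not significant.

Per-node cardinality:
  R → 4
  σ[d>8](R) → 1
  π[d](σ[d>8](R)) → 1
  R → 4
  π[d](R) → 4
  (π[d](σ[d>8](R)) ∪ π[d](R)) → 5

== RESULT ==
d
4
4
6
9
9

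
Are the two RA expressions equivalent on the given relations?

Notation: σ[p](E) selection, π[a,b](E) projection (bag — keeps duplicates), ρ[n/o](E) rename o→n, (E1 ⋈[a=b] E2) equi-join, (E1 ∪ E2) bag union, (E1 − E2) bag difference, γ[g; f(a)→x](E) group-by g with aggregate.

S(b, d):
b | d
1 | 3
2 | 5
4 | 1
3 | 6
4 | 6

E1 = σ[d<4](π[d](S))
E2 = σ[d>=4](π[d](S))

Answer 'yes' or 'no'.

E1 stepwise |·|:
  S → 5
  π[d](S) → 5
  σ[d<4](π[d](S)) → 2
E2 stepwise |·|:
  S → 5
  π[d](S) → 5
  σ[d>=4](π[d](S)) → 3

E1 result:
d
1
3
E2 result:
d
5
6
6
Witness: (6,) appears 0× in E1 but 2× in E2.

no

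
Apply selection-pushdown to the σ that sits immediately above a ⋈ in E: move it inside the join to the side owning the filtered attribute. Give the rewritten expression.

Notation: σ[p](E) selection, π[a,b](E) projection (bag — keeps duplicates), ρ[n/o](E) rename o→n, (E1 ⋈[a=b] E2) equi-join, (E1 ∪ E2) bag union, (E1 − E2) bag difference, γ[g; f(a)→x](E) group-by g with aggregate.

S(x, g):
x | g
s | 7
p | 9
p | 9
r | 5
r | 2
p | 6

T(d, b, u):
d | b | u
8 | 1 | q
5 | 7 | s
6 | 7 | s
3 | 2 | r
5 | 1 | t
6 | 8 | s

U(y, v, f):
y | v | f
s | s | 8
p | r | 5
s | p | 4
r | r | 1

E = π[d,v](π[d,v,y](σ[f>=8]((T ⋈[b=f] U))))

σ filters on f, owned by the right side.
E' = π[d,v](π[d,v,y]((T ⋈[b=f] σ[f>=8](U))))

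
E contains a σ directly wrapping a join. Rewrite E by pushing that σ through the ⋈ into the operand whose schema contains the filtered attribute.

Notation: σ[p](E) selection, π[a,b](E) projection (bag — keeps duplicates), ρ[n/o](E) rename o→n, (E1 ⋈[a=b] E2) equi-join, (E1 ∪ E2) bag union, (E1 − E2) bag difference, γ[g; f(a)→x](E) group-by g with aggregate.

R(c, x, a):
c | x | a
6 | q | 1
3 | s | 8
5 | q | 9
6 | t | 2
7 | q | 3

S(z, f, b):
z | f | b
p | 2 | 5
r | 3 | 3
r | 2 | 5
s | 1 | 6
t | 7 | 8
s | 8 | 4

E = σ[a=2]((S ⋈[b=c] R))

σ filters on a, owned by the right side.
E' = (S ⋈[b=c] σ[a=2](R))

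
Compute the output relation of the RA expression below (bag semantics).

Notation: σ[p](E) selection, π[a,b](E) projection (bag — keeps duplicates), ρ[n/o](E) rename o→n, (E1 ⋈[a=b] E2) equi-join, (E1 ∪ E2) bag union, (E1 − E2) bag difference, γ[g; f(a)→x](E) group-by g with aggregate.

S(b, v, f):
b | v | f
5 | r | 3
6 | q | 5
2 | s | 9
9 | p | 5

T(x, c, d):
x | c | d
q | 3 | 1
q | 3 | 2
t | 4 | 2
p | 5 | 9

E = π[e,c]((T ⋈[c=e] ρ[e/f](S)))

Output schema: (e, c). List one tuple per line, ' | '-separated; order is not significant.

Row counts bottom-up:
  T → 4
  S → 4
  ρ[e/f](S) → 4
  (T ⋈[c=e] ρ[e/f](S)) → 4
  π[e,c]((T ⋈[c=e] ρ[e/f](S))) → 4

== RESULT ==
e | c
3 | 3
3 | 3
5 | 5
5 | 5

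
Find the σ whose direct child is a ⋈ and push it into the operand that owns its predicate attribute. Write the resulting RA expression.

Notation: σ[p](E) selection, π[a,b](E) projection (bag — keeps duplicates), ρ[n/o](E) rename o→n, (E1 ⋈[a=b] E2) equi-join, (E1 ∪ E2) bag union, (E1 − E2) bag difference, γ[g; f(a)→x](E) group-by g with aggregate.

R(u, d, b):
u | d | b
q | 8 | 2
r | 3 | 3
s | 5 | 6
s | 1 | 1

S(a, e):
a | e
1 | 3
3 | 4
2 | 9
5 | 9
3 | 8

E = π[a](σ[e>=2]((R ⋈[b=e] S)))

σ filters on e, owned by the right side.
E' = π[a]((R ⋈[b=e] σ[e>=2](S)))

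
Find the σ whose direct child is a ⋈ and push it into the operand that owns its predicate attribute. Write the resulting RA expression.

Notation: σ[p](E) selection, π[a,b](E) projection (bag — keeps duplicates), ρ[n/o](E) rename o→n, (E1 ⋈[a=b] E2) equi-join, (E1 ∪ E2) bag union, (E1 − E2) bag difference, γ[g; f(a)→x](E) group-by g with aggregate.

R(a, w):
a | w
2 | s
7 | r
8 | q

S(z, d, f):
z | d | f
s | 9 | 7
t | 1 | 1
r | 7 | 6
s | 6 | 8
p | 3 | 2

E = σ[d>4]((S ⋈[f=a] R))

σ filters on d, owned by the left side.
E' = (σ[d>4](S) ⋈[f=a] R)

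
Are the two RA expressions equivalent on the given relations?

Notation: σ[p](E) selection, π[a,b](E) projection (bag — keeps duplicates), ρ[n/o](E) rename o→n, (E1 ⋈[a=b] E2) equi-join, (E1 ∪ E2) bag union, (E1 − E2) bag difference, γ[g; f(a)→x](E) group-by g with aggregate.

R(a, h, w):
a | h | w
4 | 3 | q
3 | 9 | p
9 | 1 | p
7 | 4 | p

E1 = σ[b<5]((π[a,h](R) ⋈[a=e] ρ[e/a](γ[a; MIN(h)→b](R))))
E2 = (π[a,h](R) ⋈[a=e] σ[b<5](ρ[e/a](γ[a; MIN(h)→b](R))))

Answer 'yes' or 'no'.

E1 row counts bottom-up:
  R → 4
  π[a,h](R) → 4
  R → 4
  γ[a; MIN(h)→b](R) → 4
  ρ[e/a](γ[a; MIN(h)→b](R)) → 4
  (π[a,h](R) ⋈[a=e] ρ[e/a](γ[a; MIN(h)→b](R))) → 4
  σ[b<5]((π[a,h](R) ⋈[a=e] ρ[e/a](γ[a; MIN(h)→b](R)))) → 3
E2 row counts bottom-up:
  R → 4
  π[a,h](R) → 4
  R → 4
  γ[a; MIN(h)→b](R) → 4
  ρ[e/a](γ[a; MIN(h)→b](R)) → 4
  σ[b<5](ρ[e/a](γ[a; MIN(h)→b](R))) → 3
  (π[a,h](R) ⋈[a=e] σ[b<5](ρ[e/a](γ[a; MIN(h)→b](R)))) → 3

E1 and E2 produce the same multiset:
a | h | e | b
4 | 3 | 4 | 3
7 | 4 | 7 | 4
9 | 1 | 9 | 1

yes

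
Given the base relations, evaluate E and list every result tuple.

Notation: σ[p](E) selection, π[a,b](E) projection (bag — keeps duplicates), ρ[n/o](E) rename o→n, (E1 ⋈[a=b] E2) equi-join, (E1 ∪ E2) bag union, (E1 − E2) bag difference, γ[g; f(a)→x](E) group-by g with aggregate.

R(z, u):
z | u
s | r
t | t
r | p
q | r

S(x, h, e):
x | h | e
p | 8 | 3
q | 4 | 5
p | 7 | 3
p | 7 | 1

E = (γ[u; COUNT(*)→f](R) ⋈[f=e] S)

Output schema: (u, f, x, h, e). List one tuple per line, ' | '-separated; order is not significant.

Stepwise |·|:
  R → 4
  γ[u; COUNT(*)→f](R) → 3
  S → 4
  (γ[u; COUNT(*)→f](R) ⋈[f=e] S) → 2

== RESULT ==
u | f | x | h | e
p | 1 | p | 7 | 1
t | 1 | p | 7 | 1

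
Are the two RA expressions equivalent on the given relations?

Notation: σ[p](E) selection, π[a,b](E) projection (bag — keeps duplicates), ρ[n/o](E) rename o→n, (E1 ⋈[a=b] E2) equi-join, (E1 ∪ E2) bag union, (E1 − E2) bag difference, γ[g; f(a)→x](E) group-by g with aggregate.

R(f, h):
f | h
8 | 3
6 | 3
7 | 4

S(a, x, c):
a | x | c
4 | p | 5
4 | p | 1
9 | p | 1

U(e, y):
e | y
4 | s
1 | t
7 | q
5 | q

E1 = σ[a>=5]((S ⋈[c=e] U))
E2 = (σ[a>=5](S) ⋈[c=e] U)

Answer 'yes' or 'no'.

E1 subexpression sizes:
  S → 3
  U → 4
  (S ⋈[c=e] U) → 3
  σ[a>=5]((S ⋈[c=e] U)) → 1
E2 subexpression sizes:
  S → 3
  σ[a>=5](S) → 1
  U → 4
  (σ[a>=5](S) ⋈[c=e] U) → 1

E1 and E2 produce the same multiset:
a | x | c | e | y
9 | p | 1 | 1 | t

yes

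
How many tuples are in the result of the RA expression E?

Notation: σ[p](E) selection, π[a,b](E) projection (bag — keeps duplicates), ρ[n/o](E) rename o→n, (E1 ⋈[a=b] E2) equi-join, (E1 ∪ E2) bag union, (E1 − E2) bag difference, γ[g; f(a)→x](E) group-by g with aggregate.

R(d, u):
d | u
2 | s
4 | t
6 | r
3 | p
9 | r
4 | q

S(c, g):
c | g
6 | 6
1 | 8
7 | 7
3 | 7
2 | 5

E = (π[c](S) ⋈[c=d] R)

Row counts bottom-up:
  S → 5
  π[c](S) → 5
  R → 6
  (π[c](S) ⋈[c=d] R) → 3

|E| = 3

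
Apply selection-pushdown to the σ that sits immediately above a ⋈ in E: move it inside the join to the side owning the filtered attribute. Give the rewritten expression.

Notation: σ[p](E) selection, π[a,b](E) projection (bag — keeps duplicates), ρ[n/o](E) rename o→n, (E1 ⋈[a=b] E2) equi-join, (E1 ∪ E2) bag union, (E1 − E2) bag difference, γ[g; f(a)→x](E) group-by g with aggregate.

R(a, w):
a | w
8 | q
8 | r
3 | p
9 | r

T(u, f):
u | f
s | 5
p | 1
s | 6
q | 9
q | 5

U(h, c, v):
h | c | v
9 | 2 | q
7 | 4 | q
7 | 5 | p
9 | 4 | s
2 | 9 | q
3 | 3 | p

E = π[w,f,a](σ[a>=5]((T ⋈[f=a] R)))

σ filters on a, owned by the right side.
E' = π[w,f,a]((T ⋈[f=a] σ[a>=5](R)))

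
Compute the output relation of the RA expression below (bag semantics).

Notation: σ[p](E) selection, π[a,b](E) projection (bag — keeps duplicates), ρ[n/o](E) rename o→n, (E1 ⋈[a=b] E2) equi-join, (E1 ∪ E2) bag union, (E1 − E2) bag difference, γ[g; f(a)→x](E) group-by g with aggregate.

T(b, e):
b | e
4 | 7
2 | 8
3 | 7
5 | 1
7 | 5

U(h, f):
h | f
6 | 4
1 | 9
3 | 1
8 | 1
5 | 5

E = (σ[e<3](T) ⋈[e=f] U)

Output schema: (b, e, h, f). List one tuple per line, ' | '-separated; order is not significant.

Row counts bottom-up:
  T → 5
  σ[e<3](T) → 1
  U → 5
  (σ[e<3](T) ⋈[e=f] U) → 2

== RESULT ==
b | e | h | f
5 | 1 | 3 | 1
5 | 1 | 8 | 1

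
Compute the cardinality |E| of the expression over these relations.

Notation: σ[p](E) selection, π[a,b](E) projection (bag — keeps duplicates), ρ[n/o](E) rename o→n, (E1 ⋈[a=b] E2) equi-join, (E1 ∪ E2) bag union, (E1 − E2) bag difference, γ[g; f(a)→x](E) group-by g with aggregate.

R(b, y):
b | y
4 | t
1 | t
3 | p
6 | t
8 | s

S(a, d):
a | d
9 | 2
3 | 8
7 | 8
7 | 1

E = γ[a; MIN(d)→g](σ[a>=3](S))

Per-node cardinality:
  S → 4
  σ[a>=3](S) → 4
  γ[a; MIN(d)→g](σ[a>=3](S)) → 3

|E| = 3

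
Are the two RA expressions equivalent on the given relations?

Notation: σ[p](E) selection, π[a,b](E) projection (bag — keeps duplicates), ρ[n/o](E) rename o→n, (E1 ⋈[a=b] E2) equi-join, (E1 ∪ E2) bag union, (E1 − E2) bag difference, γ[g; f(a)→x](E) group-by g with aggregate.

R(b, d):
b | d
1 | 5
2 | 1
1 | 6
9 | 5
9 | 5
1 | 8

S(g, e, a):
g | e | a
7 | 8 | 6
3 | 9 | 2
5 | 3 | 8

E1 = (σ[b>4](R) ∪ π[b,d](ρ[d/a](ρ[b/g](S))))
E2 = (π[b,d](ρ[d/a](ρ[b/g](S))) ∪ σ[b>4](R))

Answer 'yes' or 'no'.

E1 row counts bottom-up:
  R → 6
  σ[b>4](R) → 2
  S → 3
  ρ[b/g](S) → 3
  ρ[d/a](ρ[b/g](S)) → 3
  π[b,d](ρ[d/a](ρ[b/g](S))) → 3
  (σ[b>4](R) ∪ π[b,d](ρ[d/a](ρ[b/g](S)))) → 5
E2 row counts bottom-up:
  S → 3
  ρ[b/g](S) → 3
  ρ[d/a](ρ[b/g](S)) → 3
  π[b,d](ρ[d/a](ρ[b/g](S))) → 3
  R → 6
  σ[b>4](R) → 2
  (π[b,d](ρ[d/a](ρ[b/g](S))) ∪ σ[b>4](R)) → 5

E1 and E2 produce the same multiset:
b | d
3 | 2
5 | 8
7 | 6
9 | 5
9 | 5

yes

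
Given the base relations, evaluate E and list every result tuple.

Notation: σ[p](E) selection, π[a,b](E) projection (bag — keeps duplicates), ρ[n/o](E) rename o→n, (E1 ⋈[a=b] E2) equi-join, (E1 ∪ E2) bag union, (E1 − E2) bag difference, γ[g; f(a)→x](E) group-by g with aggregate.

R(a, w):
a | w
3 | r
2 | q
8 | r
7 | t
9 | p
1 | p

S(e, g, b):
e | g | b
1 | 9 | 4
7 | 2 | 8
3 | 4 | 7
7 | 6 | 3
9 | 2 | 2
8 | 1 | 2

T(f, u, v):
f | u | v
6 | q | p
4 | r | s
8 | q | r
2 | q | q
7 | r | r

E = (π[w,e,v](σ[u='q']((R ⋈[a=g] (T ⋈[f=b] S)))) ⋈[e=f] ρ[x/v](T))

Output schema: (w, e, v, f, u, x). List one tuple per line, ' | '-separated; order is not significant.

Stepwise |·|:
  R → 6
  T → 5
  S → 6
  (T ⋈[f=b] S) → 5
  (R ⋈[a=g] (T ⋈[f=b] S)) → 4
  σ[u='q']((R ⋈[a=g] (T ⋈[f=b] S))) → 3
  π[w,e,v](σ[u='q']((R ⋈[a=g] (T ⋈[f=b] S)))) → 3
  T → 5
  ρ[x/v](T) → 5
  (π[w,e,v](σ[u='q']((R ⋈[a=g] (T ⋈[f=b] S)))) ⋈[e=f] ρ[x/v](T)) → 2

== RESULT ==
w | e | v | f | u | x
p | 8 | q | 8 | q | r
q | 7 | r | 7 | r | r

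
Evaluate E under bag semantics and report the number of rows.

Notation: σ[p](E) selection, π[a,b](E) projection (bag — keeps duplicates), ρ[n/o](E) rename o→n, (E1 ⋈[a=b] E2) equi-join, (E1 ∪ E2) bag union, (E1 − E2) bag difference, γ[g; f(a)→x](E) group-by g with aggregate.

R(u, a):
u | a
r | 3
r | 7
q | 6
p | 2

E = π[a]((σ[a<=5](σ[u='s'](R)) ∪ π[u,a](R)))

Stepwise |·|:
  R → 4
  σ[u='s'](R) → 0
  σ[a<=5](σ[u='s'](R)) → 0
  R → 4
  π[u,a](R) → 4
  (σ[a<=5](σ[u='s'](R)) ∪ π[u,a](R)) → 4
  π[a]((σ[a<=5](σ[u='s'](R)) ∪ π[u,a](R))) → 4

|E| = 4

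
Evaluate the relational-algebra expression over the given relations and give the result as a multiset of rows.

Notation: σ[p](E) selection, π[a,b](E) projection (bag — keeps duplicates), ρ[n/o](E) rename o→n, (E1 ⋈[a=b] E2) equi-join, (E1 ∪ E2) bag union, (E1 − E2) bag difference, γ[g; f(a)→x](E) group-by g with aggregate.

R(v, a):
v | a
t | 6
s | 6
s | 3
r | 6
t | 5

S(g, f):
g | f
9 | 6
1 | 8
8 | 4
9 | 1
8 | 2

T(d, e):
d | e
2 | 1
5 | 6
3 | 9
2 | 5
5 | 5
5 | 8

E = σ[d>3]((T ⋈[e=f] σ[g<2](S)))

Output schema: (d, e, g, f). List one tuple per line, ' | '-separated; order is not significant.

Stepwise |·|:
  T → 6
  S → 5
  σ[g<2](S) → 1
  (T ⋈[e=f] σ[g<2](S)) → 1
  σ[d>3]((T ⋈[e=f] σ[g<2](S))) → 1

== RESULT ==
d | e | g | f
5 | 8 | 1 | 8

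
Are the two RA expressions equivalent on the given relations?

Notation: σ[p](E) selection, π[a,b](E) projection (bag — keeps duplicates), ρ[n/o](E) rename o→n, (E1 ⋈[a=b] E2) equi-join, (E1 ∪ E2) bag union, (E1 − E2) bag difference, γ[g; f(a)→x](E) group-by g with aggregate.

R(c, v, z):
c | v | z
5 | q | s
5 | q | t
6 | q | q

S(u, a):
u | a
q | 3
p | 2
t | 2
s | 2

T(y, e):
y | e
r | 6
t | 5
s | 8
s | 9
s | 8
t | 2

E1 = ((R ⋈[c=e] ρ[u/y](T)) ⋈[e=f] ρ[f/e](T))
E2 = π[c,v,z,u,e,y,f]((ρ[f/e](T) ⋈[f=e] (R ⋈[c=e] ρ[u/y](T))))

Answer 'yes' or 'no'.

E1 row counts bottom-up:
  R → 3
  T → 6
  ρ[u/y](T) → 6
  (R ⋈[c=e] ρ[u/y](T)) → 3
  T → 6
  ρ[f/e](T) → 6
  ((R ⋈[c=e] ρ[u/y](T)) ⋈[e=f] ρ[f/e](T)) → 3
E2 row counts bottom-up:
  T → 6
  ρ[f/e](T) → 6
  R → 3
  T → 6
  ρ[u/y](T) → 6
  (R ⋈[c=e] ρ[u/y](T)) → 3
  (ρ[f/e](T) ⋈[f=e] (R ⋈[c=e] ρ[u/y](T))) → 3
  π[c,v,z,u,e,y,f]((ρ[f/e](T) ⋈[f=e] (R ⋈[c=e] ρ[u/y](T)))) → 3

E1 and E2 produce the same multiset:
c | v | z | u | e | y | f
5 | q | s | t | 5 | t | 5
5 | q | t | t | 5 | t | 5
6 | q | q | r | 6 | r | 6

yes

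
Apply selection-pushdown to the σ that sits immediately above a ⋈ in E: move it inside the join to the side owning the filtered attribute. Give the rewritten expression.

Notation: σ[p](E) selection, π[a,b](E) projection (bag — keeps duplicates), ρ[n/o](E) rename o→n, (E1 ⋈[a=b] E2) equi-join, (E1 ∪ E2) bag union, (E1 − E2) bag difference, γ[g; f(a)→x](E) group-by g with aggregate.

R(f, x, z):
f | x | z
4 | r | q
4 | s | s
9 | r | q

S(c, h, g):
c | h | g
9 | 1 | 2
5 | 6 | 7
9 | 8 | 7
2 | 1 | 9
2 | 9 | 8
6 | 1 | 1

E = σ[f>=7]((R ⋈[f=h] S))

σ filters on f, owned by the left side.
E' = (σ[f>=7](R) ⋈[f=h] S)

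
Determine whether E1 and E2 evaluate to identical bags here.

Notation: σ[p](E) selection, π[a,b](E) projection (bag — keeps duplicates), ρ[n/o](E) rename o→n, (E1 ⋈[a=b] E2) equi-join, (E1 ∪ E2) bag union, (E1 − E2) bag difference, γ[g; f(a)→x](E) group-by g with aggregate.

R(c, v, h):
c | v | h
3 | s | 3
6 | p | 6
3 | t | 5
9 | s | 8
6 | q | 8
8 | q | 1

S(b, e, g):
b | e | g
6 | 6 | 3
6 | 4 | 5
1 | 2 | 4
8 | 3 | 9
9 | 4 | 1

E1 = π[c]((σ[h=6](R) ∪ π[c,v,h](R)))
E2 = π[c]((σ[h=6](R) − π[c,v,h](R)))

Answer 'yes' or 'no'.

E1 subexpression sizes:
  R → 6
  σ[h=6](R) → 1
  R → 6
  π[c,v,h](R) → 6
  (σ[h=6](R) ∪ π[c,v,h](R)) → 7
  π[c]((σ[h=6](R) ∪ π[c,v,h](R))) → 7
E2 subexpression sizes:
  R → 6
  σ[h=6](R) → 1
  R → 6
  π[c,v,h](R) → 6
  (σ[h=6](R) − π[c,v,h](R)) → 0
  π[c]((σ[h=6](R) − π[c,v,h](R))) → 0

E1 result:
c
3
3
6
6
6
8
9
E2 result:
c
(0 rows)
Witness: (6,) appears 3× in E1 but 0× in E2.

no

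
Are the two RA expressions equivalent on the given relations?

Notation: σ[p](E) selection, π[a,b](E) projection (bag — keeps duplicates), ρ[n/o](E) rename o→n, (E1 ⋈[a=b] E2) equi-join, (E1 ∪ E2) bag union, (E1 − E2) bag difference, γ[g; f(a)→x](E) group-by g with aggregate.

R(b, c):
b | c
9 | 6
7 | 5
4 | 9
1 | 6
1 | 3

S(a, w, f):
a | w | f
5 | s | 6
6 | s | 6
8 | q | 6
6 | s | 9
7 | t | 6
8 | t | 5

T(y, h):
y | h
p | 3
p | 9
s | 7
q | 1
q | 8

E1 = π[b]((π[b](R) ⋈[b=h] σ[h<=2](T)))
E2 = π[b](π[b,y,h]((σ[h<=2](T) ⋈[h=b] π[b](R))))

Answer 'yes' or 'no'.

E1 subexpression sizes:
  R → 5
  π[b](R) → 5
  T → 5
  σ[h<=2](T) → 1
  (π[b](R) ⋈[b=h] σ[h<=2](T)) → 2
  π[b]((π[b](R) ⋈[b=h] σ[h<=2](T))) → 2
E2 subexpression sizes:
  T → 5
  σ[h<=2](T) → 1
  R → 5
  π[b](R) → 5
  (σ[h<=2](T) ⋈[h=b] π[b](R)) → 2
  π[b,y,h]((σ[h<=2](T) ⋈[h=b] π[b](R))) → 2
  π[b](π[b,y,h]((σ[h<=2](T) ⋈[h=b] π[b](R)))) → 2

E1 and E2 produce the same multiset:
b
1
1

yes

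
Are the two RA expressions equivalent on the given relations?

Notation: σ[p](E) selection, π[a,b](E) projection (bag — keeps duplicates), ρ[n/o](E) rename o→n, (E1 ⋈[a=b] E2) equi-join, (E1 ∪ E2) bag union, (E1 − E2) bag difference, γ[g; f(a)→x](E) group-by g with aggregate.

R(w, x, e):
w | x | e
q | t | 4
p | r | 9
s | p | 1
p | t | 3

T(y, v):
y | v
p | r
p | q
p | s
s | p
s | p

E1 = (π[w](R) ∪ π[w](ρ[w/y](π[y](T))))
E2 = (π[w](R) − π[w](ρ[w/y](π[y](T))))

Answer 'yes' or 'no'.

E1 per-node cardinality:
  R → 4
  π[w](R) → 4
  T → 5
  π[y](T) → 5
  ρ[w/y](π[y](T)) → 5
  π[w](ρ[w/y](π[y](T))) → 5
  (π[w](R) ∪ π[w](ρ[w/y](π[y](T)))) → 9
E2 per-node cardinality:
  R → 4
  π[w](R) → 4
  T → 5
  π[y](T) → 5
  ρ[w/y](π[y](T)) → 5
  π[w](ρ[w/y](π[y](T))) → 5
  (π[w](R) − π[w](ρ[w/y](π[y](T)))) → 1

E1 result:
w
p
p
p
p
p
q
s
s
s
E2 result:
w
q
Witness: ('p',) appears 5× in E1 but 0× in E2.

no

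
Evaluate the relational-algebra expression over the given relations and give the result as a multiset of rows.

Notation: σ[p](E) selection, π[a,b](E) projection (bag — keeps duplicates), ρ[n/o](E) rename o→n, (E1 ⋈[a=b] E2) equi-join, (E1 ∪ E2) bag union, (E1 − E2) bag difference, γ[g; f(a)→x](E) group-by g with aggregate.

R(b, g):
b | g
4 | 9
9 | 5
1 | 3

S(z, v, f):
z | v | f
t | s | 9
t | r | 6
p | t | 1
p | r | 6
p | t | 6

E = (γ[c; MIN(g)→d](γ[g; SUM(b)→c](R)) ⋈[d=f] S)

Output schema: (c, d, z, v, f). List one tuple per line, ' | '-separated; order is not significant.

Stepwise |·|:
  R → 3
  γ[g; SUM(b)→c](R) → 3
  γ[c; MIN(g)→d](γ[g; SUM(b)→c](R)) → 3
  S → 5
  (γ[c; MIN(g)→d](γ[g; SUM(b)→c](R)) ⋈[d=f] S) → 1

== RESULT ==
c | d | z | v | f
4 | 9 | t | s | 9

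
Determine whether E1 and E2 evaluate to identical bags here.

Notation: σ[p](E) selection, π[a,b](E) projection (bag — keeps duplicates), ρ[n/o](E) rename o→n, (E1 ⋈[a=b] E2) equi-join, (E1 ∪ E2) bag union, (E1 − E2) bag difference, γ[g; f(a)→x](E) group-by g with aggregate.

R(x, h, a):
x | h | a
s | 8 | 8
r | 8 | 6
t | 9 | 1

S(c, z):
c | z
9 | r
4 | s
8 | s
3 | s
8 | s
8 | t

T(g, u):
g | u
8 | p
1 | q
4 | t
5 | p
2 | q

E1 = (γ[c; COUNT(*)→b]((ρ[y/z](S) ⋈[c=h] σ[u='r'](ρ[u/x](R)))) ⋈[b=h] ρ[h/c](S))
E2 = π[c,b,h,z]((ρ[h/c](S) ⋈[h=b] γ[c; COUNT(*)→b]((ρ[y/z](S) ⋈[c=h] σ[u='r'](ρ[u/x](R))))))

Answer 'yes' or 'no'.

E1 row counts bottom-up:
  S → 6
  ρ[y/z](S) → 6
  R → 3
  ρ[u/x](R) → 3
  σ[u='r'](ρ[u/x](R)) → 1
  (ρ[y/z](S) ⋈[c=h] σ[u='r'](ρ[u/x](R))) → 3
  γ[c; COUNT(*)→b]((ρ[y/z](S) ⋈[c=h] σ[u='r'](ρ[u/x](R)))) → 1
  S → 6
  ρ[h/c](S) → 6
  (γ[c; COUNT(*)→b]((ρ[y/z](S) ⋈[c=h] σ[u='r'](ρ[u/x](R)))) ⋈[b=h] ρ[h/c](S)) → 1
E2 row counts bottom-up:
  S → 6
  ρ[h/c](S) → 6
  S → 6
  ρ[y/z](S) → 6
  R → 3
  ρ[u/x](R) → 3
  σ[u='r'](ρ[u/x](R)) → 1
  (ρ[y/z](S) ⋈[c=h] σ[u='r'](ρ[u/x](R))) → 3
  γ[c; COUNT(*)→b]((ρ[y/z](S) ⋈[c=h] σ[u='r'](ρ[u/x](R)))) → 1
  (ρ[h/c](S) ⋈[h=b] γ[c; COUNT(*)→b]((ρ[y/z](S) ⋈[c=h] σ[u='r'](ρ[u/x](R))))) → 1
  π[c,b,h,z]((ρ[h/c](S) ⋈[h=b] γ[c; COUNT(*)→b]((ρ[y/z](S) ⋈[c=h] σ[u='r'](ρ[u/x](R)))))) → 1

E1 and E2 produce the same multiset:
c | b | h | z
8 | 3 | 3 | s

yes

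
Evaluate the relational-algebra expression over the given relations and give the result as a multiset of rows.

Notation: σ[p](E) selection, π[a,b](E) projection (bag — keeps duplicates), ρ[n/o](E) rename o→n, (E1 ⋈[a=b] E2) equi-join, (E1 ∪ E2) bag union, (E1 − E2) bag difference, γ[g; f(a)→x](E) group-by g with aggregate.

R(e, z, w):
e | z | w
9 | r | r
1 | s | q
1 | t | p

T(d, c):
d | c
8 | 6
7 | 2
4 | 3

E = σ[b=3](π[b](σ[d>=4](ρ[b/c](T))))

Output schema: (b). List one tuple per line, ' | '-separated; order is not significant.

Stepwise |·|:
  T → 3
  ρ[b/c](T) → 3
  σ[d>=4](ρ[b/c](T)) → 3
  π[b](σ[d>=4](ρ[b/c](T))) → 3
  σ[b=3](π[b](σ[d>=4](ρ[b/c](T)))) → 1

== RESULT ==
b
3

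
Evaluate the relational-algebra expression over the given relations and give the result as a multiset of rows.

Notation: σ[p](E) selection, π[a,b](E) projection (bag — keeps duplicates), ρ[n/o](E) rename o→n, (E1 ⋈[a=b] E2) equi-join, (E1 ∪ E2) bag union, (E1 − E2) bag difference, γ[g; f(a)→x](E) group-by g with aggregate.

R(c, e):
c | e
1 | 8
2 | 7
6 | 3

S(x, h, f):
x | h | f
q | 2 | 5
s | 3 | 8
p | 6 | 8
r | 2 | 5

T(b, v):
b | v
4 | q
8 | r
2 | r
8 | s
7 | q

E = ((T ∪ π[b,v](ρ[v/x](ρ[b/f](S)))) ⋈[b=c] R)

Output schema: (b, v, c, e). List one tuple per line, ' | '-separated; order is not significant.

Stepwise |·|:
  T → 5
  S → 4
  ρ[b/f](S) → 4
  ρ[v/x](ρ[b/f](S)) → 4
  π[b,v](ρ[v/x](ρ[b/f](S))) → 4
  (T ∪ π[b,v](ρ[v/x](ρ[b/f](S)))) → 9
  R → 3
  ((T ∪ π[b,v](ρ[v/x](ρ[b/f](S)))) ⋈[b=c] R) → 1

== RESULT ==
b | v | c | e
2 | r | 2 | 7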